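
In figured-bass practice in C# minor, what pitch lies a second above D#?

E

Counting 1 letter step above D# lands on E; in C# minor, that letter is E.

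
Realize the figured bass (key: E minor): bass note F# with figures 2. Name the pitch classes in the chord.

F#, G, B, D

The written figures 2 are shorthand for 6/4/2: the 6/4 are implied.
A second above F# in this key is G.
A fourth above F# in this key is B.
A sixth above F# in this key is D.
Together with the bass F#, this spells G major seventh in third inversion.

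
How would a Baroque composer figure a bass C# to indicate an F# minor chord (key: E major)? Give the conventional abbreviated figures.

C# is the fifth of F# minor, so the chord is in second inversion.
A triad in second inversion is figured 6/4, conventionally abbreviated 6/4.

6/4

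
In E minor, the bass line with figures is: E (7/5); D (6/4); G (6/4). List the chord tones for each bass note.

E, G, B, D | D, G, B | G, C, E

E (7/5/3): E, G, B, D.
D (6/4): D, G, B.
G (6/4): G, C, E.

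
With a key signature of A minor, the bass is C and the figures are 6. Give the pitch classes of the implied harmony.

The written figures 6 are shorthand for 6/3: the 3 is implied.
A third above C in this key is E.
A sixth above C in this key is A.
Together with the bass C, this spells A minor in first inversion.

C, E, A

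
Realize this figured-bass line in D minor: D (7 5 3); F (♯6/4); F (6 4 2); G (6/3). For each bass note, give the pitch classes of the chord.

D (7/5/3): D, F, A, C.
F (#6/4): F, Bb, D#.
F (6/4/2): F, G, Bb, D.
G (6/3): G, Bb, E.

D, F, A, C | F, Bb, D# | F, G, Bb, D | G, Bb, E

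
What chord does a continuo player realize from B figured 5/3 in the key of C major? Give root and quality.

B diminished

The figures 5/3 indicate a triad in root position.
In root position the bass is the root, so the root is B.
The chord tones are B, D, F, giving B diminished.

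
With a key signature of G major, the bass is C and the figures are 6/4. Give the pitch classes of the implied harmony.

A fourth above C in this key is F#.
A sixth above C in this key is A.
Together with the bass C, this spells F# diminished in second inversion.

C, F#, A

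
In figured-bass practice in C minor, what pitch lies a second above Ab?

Bb

Counting 1 letter step above Ab lands on B; in C minor, that letter is Bb.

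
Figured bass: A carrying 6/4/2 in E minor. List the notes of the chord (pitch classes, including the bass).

A second above A in this key is B.
A fourth above A in this key is D.
A sixth above A in this key is F#.
Together with the bass A, this spells B minor seventh in third inversion.

A, B, D, F#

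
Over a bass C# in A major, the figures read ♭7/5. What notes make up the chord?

C#, E, G#, Bb

The written figures ♭7/5 are shorthand for 7/5/3: the 3 is implied.
A third above C# in this key is E.
A fifth above C# in this key is G#.
A seventh above C# in this key is B, lowered to Bb by the flat.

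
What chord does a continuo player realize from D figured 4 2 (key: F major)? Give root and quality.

E half-diminished seventh

The figures 4 2 indicate a seventh chord in third inversion.
In third inversion the root lies a second above the bass: a second above D in F major is E.
The chord tones are D, E, G, Bb, giving E half-diminished seventh.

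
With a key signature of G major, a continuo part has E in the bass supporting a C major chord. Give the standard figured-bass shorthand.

6

E is the third of C major, so the chord is in first inversion.
A triad in first inversion is figured 6/3, conventionally abbreviated 6.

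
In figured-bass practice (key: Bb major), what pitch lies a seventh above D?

Counting 6 letter steps above D lands on C; in Bb major, that letter is C.

C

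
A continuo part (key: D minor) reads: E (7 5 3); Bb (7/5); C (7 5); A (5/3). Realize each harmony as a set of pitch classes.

E, G, Bb, D | Bb, D, F, A | C, E, G, Bb | A, C, E

E (7/5/3): E, G, Bb, D.
Bb (7/5/3): Bb, D, F, A.
C (7/5/3): C, E, G, Bb.
A (5/3): A, C, E.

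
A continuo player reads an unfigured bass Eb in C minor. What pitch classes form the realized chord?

Eb, G, Bb

An unfigured bass implies 5/3.
A third above Eb in this key is G.
A fifth above Eb in this key is Bb.
Together with the bass Eb, this spells Eb major in root position.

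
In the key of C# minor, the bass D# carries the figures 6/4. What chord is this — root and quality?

The figures 6/4 indicate a triad in second inversion.
In second inversion the root lies a fourth above the bass: a fourth above D# in C# minor is G#.
The chord tones are D#, G#, B, giving G# minor.

G# minor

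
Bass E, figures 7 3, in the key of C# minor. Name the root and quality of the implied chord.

E major seventh

The figures 7 3 indicate a seventh chord in root position.
In root position the bass is the root, so the root is E.
The chord tones are E, G#, B, D#, giving E major seventh.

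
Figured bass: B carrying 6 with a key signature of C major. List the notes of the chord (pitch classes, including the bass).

The written figures 6 are shorthand for 6/3: the 3 is implied.
A third above B in this key is D.
A sixth above B in this key is G.
Together with the bass B, this spells G major in first inversion.

B, D, G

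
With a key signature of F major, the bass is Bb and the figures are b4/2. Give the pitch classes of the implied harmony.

The written figures b4/2 are shorthand for 6/4/2: the 6 is implied.
A second above Bb in this key is C.
A fourth above Bb in this key is E, lowered to Eb by the flat.
A sixth above Bb in this key is G.
Together with the bass Bb, this spells C minor seventh in third inversion.

Bb, C, Eb, G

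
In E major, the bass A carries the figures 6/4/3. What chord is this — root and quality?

D# half-diminished seventh

The figures 6/4/3 indicate a seventh chord in second inversion.
In second inversion the root lies a fourth above the bass: a fourth above A in E major is D#.
The chord tones are A, C#, D#, F#, giving D# half-diminished seventh.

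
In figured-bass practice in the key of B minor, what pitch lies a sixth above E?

Counting 5 letter steps above E lands on C; in B minor, that letter is C#.

C#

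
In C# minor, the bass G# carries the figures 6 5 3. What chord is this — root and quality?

E major seventh

The figures 6 5 3 indicate a seventh chord in first inversion.
In first inversion the root lies a sixth above the bass: a sixth above G# in C# minor is E.
The chord tones are G#, B, D#, E, giving E major seventh.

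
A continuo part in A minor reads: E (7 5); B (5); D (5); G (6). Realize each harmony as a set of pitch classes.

E, G, B, D | B, D, F | D, F, A | G, B, E

E (7/5/3): E, G, B, D.
B (5/3): B, D, F.
D (5/3): D, F, A.
G (6/3): G, B, E.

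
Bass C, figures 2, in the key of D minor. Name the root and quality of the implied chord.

D minor seventh

The figures 2 indicate a seventh chord in third inversion.
In third inversion the root lies a second above the bass: a second above C in D minor is D.
The chord tones are C, D, F, A, giving D minor seventh.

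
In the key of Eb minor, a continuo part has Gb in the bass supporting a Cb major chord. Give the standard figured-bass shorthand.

Gb is the fifth of Cb major, so the chord is in second inversion.
A triad in second inversion is figured 6/4, conventionally abbreviated 6/4.

6/4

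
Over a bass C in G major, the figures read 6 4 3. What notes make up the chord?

A third above C in this key is E.
A fourth above C in this key is F#.
A sixth above C in this key is A.
Together with the bass C, this spells F# half-diminished seventh in second inversion.

C, E, F#, A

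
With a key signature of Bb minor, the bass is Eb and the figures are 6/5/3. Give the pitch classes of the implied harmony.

A third above Eb in this key is Gb.
A fifth above Eb in this key is Bb.
A sixth above Eb in this key is C.
Together with the bass Eb, this spells C half-diminished seventh in first inversion.

Eb, Gb, Bb, C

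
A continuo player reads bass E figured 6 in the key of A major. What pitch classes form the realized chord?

The written figures 6 are shorthand for 6/3: the 3 is implied.
A third above E in this key is G#.
A sixth above E in this key is C#.
Together with the bass E, this spells C# minor in first inversion.

E, G#, C#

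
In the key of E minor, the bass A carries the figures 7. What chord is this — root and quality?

The figures 7 indicate a seventh chord in root position.
In root position the bass is the root, so the root is A.
The chord tones are A, C, E, G, giving A minor seventh.

A minor seventh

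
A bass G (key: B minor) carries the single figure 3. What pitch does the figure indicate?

Counting 2 letter steps above G lands on B; in B minor, that letter is B.

B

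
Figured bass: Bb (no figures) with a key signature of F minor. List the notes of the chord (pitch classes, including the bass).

Bb, Db, F

An unfigured bass implies 5/3.
A third above Bb in this key is Db.
A fifth above Bb in this key is F.
Together with the bass Bb, this spells Bb minor in root position.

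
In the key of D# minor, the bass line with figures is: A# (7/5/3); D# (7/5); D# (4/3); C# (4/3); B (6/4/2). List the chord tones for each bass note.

A#, C#, E#, G# | D#, F#, A#, C# | D#, F#, G#, B | C#, E#, F#, A# | B, C#, E#, G#

A# (7/5/3): A#, C#, E#, G#.
D# (7/5/3): D#, F#, A#, C#.
D# (6/4/3): D#, F#, G#, B.
C# (6/4/3): C#, E#, F#, A#.
B (6/4/2): B, C#, E#, G#.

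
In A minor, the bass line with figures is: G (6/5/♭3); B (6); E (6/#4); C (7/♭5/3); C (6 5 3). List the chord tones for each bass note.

G, Bb, D, E | B, D, G | E, A#, C | C, E, Gb, B | C, E, G, A

G (6/5/b3): G, Bb, D, E.
B (6/3): B, D, G.
E (6/#4): E, A#, C.
C (7/b5/3): C, E, Gb, B.
C (6/5/3): C, E, G, A.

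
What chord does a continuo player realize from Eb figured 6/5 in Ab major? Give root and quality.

The figures 6/5 indicate a seventh chord in first inversion.
In first inversion the root lies a sixth above the bass: a sixth above Eb in Ab major is C.
The chord tones are Eb, G, Bb, C, giving C minor seventh.

C minor seventh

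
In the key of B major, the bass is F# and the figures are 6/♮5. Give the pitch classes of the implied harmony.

The written figures 6/♮5 are shorthand for 6/5/3: the 3 is implied.
A third above F# in this key is A#.
A fifth above F# in this key is C#, made natural (C) by the ♮ figure.
A sixth above F# in this key is D#.

F#, A#, C, D#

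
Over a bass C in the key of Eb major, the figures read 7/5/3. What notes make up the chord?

C, Eb, G, Bb

A third above C in this key is Eb.
A fifth above C in this key is G.
A seventh above C in this key is Bb.
Together with the bass C, this spells C minor seventh in root position.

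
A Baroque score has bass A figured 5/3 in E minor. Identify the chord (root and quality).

A minor

The figures 5/3 indicate a triad in root position.
In root position the bass is the root, so the root is A.
The chord tones are A, C, E, giving A minor.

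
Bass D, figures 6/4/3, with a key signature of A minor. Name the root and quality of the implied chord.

The figures 6/4/3 indicate a seventh chord in second inversion.
In second inversion the root lies a fourth above the bass: a fourth above D in A minor is G.
The chord tones are D, F, G, B, giving G dominant seventh.

G dominant seventh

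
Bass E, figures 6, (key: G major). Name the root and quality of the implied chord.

C major

The figures 6 indicate a triad in first inversion.
In first inversion the root lies a sixth above the bass: a sixth above E in G major is C.
The chord tones are E, G, C, giving C major.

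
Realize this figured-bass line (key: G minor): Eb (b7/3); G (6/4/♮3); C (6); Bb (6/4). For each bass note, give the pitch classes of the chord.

Eb (b7/5/3): Eb, G, Bb, Db.
G (6/4/♮3): G, B, C, Eb.
C (6/3): C, Eb, A.
Bb (6/4): Bb, Eb, G.

Eb, G, Bb, Db | G, B, C, Eb | C, Eb, A | Bb, Eb, G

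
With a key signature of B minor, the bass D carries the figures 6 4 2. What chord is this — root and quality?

The figures 6 4 2 indicate a seventh chord in third inversion.
In third inversion the root lies a second above the bass: a second above D in B minor is E.
The chord tones are D, E, G, B, giving E minor seventh.

E minor seventh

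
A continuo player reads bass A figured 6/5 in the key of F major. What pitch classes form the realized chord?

A, C, E, F

The written figures 6/5 are shorthand for 6/5/3: the 3 is implied.
A third above A in this key is C.
A fifth above A in this key is E.
A sixth above A in this key is F.
Together with the bass A, this spells F major seventh in first inversion.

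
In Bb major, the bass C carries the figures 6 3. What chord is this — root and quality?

A diminished

The figures 6 3 indicate a triad in first inversion.
In first inversion the root lies a sixth above the bass: a sixth above C in Bb major is A.
The chord tones are C, Eb, A, giving A diminished.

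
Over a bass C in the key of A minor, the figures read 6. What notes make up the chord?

C, E, A

The written figures 6 are shorthand for 6/3: the 3 is implied.
A third above C in this key is E.
A sixth above C in this key is A.
Together with the bass C, this spells A minor in first inversion.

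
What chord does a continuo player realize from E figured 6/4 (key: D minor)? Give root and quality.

A minor

The figures 6/4 indicate a triad in second inversion.
In second inversion the root lies a fourth above the bass: a fourth above E in D minor is A.
The chord tones are E, A, C, giving A minor.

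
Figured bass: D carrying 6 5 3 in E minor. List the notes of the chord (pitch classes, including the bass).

D, F#, A, B

A third above D in this key is F#.
A fifth above D in this key is A.
A sixth above D in this key is B.
Together with the bass D, this spells B minor seventh in first inversion.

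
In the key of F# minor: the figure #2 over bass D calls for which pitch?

Counting 1 letter step above D lands on E; in F# minor, that letter is E.
The #2 figure raises it a semitone, giving E#.

E#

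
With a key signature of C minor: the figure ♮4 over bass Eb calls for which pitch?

A

Counting 3 letter steps above Eb lands on A; in C minor, that letter is Ab.
The ♮4 figure makes it natural, giving A.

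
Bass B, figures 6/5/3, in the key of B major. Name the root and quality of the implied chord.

G# minor seventh

The figures 6/5/3 indicate a seventh chord in first inversion.
In first inversion the root lies a sixth above the bass: a sixth above B in B major is G#.
The chord tones are B, D#, F#, G#, giving G# minor seventh.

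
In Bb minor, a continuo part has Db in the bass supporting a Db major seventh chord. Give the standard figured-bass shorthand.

7

Db is the root of Db major seventh, so the chord is in root position.
A seventh chord in root position is figured 7/5/3, conventionally abbreviated 7.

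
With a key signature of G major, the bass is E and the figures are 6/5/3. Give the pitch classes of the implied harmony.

E, G, B, C

A third above E in this key is G.
A fifth above E in this key is B.
A sixth above E in this key is C.
Together with the bass E, this spells C major seventh in first inversion.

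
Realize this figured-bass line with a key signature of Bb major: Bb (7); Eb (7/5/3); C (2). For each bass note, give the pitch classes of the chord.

Bb, D, F, A | Eb, G, Bb, D | C, D, F, A

Bb (7/5/3): Bb, D, F, A.
Eb (7/5/3): Eb, G, Bb, D.
C (6/4/2): C, D, F, A.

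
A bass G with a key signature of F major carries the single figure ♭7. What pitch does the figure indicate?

Counting 6 letter steps above G lands on F; in F major, that letter is F.
The b7 figure lowers it a semitone, giving Fb.

Fb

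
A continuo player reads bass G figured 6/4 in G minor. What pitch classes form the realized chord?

A fourth above G in this key is C.
A sixth above G in this key is Eb.
Together with the bass G, this spells C minor in second inversion.

G, C, Eb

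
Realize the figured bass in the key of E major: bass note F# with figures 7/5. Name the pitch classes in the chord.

The written figures 7/5 are shorthand for 7/5/3: the 3 is implied.
A third above F# in this key is A.
A fifth above F# in this key is C#.
A seventh above F# in this key is E.
Together with the bass F#, this spells F# minor seventh in root position.

F#, A, C#, E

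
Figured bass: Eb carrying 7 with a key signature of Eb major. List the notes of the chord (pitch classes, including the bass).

Eb, G, Bb, D

The written figures 7 are shorthand for 7/5/3: the 5/3 are implied.
A third above Eb in this key is G.
A fifth above Eb in this key is Bb.
A seventh above Eb in this key is D.
Together with the bass Eb, this spells Eb major seventh in root position.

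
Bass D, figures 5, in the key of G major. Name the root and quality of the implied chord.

The figures 5 indicate a triad in root position.
In root position the bass is the root, so the root is D.
The chord tones are D, F#, A, giving D major.

D major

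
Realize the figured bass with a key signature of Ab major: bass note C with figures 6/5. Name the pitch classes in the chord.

The written figures 6/5 are shorthand for 6/5/3: the 3 is implied.
A third above C in this key is Eb.
A fifth above C in this key is G.
A sixth above C in this key is Ab.
Together with the bass C, this spells Ab major seventh in first inversion.

C, Eb, G, Ab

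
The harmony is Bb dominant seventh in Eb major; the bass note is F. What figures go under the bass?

4/3

F is the fifth of Bb dominant seventh, so the chord is in second inversion.
A seventh chord in second inversion is figured 6/4/3, conventionally abbreviated 4/3.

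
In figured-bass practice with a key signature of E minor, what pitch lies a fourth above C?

F#

Counting 3 letter steps above C lands on F; in E minor, that letter is F#.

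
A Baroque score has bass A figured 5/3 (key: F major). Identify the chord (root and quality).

A minor

The figures 5/3 indicate a triad in root position.
In root position the bass is the root, so the root is A.
The chord tones are A, C, E, giving A minor.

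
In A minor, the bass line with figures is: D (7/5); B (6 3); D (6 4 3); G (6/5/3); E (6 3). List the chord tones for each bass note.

D, F, A, C | B, D, G | D, F, G, B | G, B, D, E | E, G, C

D (7/5/3): D, F, A, C.
B (6/3): B, D, G.
D (6/4/3): D, F, G, B.
G (6/5/3): G, B, D, E.
E (6/3): E, G, C.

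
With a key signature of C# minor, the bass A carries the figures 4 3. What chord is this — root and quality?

D# half-diminished seventh

The figures 4 3 indicate a seventh chord in second inversion.
In second inversion the root lies a fourth above the bass: a fourth above A in C# minor is D#.
The chord tones are A, C#, D#, F#, giving D# half-diminished seventh.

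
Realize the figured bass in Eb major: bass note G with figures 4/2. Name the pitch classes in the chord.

G, Ab, C, Eb

The written figures 4/2 are shorthand for 6/4/2: the 6 is implied.
A second above G in this key is Ab.
A fourth above G in this key is C.
A sixth above G in this key is Eb.
Together with the bass G, this spells Ab major seventh in third inversion.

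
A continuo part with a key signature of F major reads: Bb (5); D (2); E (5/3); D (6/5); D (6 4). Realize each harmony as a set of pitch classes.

Bb (5/3): Bb, D, F.
D (6/4/2): D, E, G, Bb.
E (5/3): E, G, Bb.
D (6/5/3): D, F, A, Bb.
D (6/4): D, G, Bb.

Bb, D, F | D, E, G, Bb | E, G, Bb | D, F, A, Bb | D, G, Bb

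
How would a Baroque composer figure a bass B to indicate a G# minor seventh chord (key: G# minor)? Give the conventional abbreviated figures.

6/5

B is the third of G# minor seventh, so the chord is in first inversion.
A seventh chord in first inversion is figured 6/5/3, conventionally abbreviated 6/5.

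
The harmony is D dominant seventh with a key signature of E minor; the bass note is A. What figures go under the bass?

A is the fifth of D dominant seventh, so the chord is in second inversion.
A seventh chord in second inversion is figured 6/4/3, conventionally abbreviated 4/3.

4/3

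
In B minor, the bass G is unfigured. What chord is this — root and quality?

G major

An unfigured bass indicates a triad in root position.
In root position the bass is the root, so the root is G.
The chord tones are G, B, D, giving G major.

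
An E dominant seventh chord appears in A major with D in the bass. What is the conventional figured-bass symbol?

D is the seventh of E dominant seventh, so the chord is in third inversion.
A seventh chord in third inversion is figured 6/4/2, conventionally abbreviated 4/2.

4/2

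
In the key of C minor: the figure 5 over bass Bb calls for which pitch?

Counting 4 letter steps above Bb lands on F; in C minor, that letter is F.

F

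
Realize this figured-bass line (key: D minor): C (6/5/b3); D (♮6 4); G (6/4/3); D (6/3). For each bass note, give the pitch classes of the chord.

C, Eb, G, A | D, G, B | G, Bb, C, E | D, F, Bb

C (6/5/b3): C, Eb, G, A.
D (♮6/4): D, G, B.
G (6/4/3): G, Bb, C, E.
D (6/3): D, F, Bb.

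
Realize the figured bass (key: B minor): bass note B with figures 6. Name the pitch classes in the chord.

The written figures 6 are shorthand for 6/3: the 3 is implied.
A third above B in this key is D.
A sixth above B in this key is G.
Together with the bass B, this spells G major in first inversion.

B, D, G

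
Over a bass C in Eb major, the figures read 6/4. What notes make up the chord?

C, F, Ab

A fourth above C in this key is F.
A sixth above C in this key is Ab.
Together with the bass C, this spells F minor in second inversion.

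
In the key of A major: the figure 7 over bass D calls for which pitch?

Counting 6 letter steps above D lands on C; in A major, that letter is C#.

C#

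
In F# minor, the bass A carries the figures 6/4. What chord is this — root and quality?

D major

The figures 6/4 indicate a triad in second inversion.
In second inversion the root lies a fourth above the bass: a fourth above A in F# minor is D.
The chord tones are A, D, F#, giving D major.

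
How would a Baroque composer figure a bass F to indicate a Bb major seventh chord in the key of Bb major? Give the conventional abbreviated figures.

4/3

F is the fifth of Bb major seventh, so the chord is in second inversion.
A seventh chord in second inversion is figured 6/4/3, conventionally abbreviated 4/3.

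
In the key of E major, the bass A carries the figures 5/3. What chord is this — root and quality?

The figures 5/3 indicate a triad in root position.
In root position the bass is the root, so the root is A.
The chord tones are A, C#, E, giving A major.

A major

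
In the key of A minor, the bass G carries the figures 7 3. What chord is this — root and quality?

The figures 7 3 indicate a seventh chord in root position.
In root position the bass is the root, so the root is G.
The chord tones are G, B, D, F, giving G dominant seventh.

G dominant seventh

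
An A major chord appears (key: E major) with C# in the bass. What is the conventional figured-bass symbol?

6

C# is the third of A major, so the chord is in first inversion.
A triad in first inversion is figured 6/3, conventionally abbreviated 6.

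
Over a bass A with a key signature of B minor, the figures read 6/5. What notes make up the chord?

A, C#, E, F#

The written figures 6/5 are shorthand for 6/5/3: the 3 is implied.
A third above A in this key is C#.
A fifth above A in this key is E.
A sixth above A in this key is F#.
Together with the bass A, this spells F# minor seventh in first inversion.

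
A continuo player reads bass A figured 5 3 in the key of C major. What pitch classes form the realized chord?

A third above A in this key is C.
A fifth above A in this key is E.
Together with the bass A, this spells A minor in root position.

A, C, E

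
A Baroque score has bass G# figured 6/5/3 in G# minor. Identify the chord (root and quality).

The figures 6/5/3 indicate a seventh chord in first inversion.
In first inversion the root lies a sixth above the bass: a sixth above G# in G# minor is E.
The chord tones are G#, B, D#, E, giving E major seventh.

E major seventh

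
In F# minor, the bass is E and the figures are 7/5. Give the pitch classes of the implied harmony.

E, G#, B, D

The written figures 7/5 are shorthand for 7/5/3: the 3 is implied.
A third above E in this key is G#.
A fifth above E in this key is B.
A seventh above E in this key is D.
Together with the bass E, this spells E dominant seventh in root position.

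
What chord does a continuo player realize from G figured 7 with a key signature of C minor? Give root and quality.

The figures 7 indicate a seventh chord in root position.
In root position the bass is the root, so the root is G.
The chord tones are G, Bb, D, F, giving G minor seventh.

G minor seventh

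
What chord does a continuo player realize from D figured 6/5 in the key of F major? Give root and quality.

The figures 6/5 indicate a seventh chord in first inversion.
In first inversion the root lies a sixth above the bass: a sixth above D in F major is Bb.
The chord tones are D, F, A, Bb, giving Bb major seventh.

Bb major seventh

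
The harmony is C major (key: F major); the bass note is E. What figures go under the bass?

E is the third of C major, so the chord is in first inversion.
A triad in first inversion is figured 6/3, conventionally abbreviated 6.

6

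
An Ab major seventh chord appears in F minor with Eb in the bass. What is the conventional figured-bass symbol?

Eb is the fifth of Ab major seventh, so the chord is in second inversion.
A seventh chord in second inversion is figured 6/4/3, conventionally abbreviated 4/3.

4/3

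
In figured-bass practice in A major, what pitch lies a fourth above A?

D

Counting 3 letter steps above A lands on D; in A major, that letter is D.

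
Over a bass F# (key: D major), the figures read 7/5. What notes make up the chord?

F#, A, C#, E

The written figures 7/5 are shorthand for 7/5/3: the 3 is implied.
A third above F# in this key is A.
A fifth above F# in this key is C#.
A seventh above F# in this key is E.
Together with the bass F#, this spells F# minor seventh in root position.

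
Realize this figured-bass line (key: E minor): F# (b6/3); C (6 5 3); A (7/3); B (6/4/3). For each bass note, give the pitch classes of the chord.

F# (b6/3): F#, A, Db.
C (6/5/3): C, E, G, A.
A (7/5/3): A, C, E, G.
B (6/4/3): B, D, E, G.

F#, A, Db | C, E, G, A | A, C, E, G | B, D, E, G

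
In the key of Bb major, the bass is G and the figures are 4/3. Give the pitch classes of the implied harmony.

G, Bb, C, Eb

The written figures 4/3 are shorthand for 6/4/3: the 6 is implied.
A third above G in this key is Bb.
A fourth above G in this key is C.
A sixth above G in this key is Eb.
Together with the bass G, this spells C minor seventh in second inversion.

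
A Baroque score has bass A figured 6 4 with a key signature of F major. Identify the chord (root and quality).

The figures 6 4 indicate a triad in second inversion.
In second inversion the root lies a fourth above the bass: a fourth above A in F major is D.
The chord tones are A, D, F, giving D minor.

D minor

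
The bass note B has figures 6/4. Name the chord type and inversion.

triad, second inversion

Intervals of 6/4 above the bass form a triad; the bass is the fifth, so this is second inversion.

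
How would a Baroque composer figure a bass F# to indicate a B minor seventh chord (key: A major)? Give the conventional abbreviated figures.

F# is the fifth of B minor seventh, so the chord is in second inversion.
A seventh chord in second inversion is figured 6/4/3, conventionally abbreviated 4/3.

4/3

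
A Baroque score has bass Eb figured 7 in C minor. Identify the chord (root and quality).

The figures 7 indicate a seventh chord in root position.
In root position the bass is the root, so the root is Eb.
The chord tones are Eb, G, Bb, D, giving Eb major seventh.

Eb major seventh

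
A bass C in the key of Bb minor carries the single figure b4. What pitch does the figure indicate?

Fb

Counting 3 letter steps above C lands on F; in Bb minor, that letter is F.
The b4 figure lowers it a semitone, giving Fb.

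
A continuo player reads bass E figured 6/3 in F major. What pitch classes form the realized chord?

A third above E in this key is G.
A sixth above E in this key is C.
Together with the bass E, this spells C major in first inversion.

E, G, C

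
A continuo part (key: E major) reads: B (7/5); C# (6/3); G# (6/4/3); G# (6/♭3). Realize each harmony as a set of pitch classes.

B (7/5/3): B, D#, F#, A.
C# (6/3): C#, E, A.
G# (6/4/3): G#, B, C#, E.
G# (6/b3): G#, Bb, E.

B, D#, F#, A | C#, E, A | G#, B, C#, E | G#, Bb, E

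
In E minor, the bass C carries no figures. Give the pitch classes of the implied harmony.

An unfigured bass implies 5/3.
A third above C in this key is E.
A fifth above C in this key is G.
Together with the bass C, this spells C major in root position.

C, E, G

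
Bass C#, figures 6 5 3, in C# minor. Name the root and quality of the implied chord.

A major seventh

The figures 6 5 3 indicate a seventh chord in first inversion.
In first inversion the root lies a sixth above the bass: a sixth above C# in C# minor is A.
The chord tones are C#, E, G#, A, giving A major seventh.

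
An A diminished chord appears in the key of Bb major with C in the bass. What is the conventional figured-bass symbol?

C is the third of A diminished, so the chord is in first inversion.
A triad in first inversion is figured 6/3, conventionally abbreviated 6.

6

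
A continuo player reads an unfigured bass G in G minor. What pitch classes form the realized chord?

G, Bb, D

An unfigured bass implies 5/3.
A third above G in this key is Bb.
A fifth above G in this key is D.
Together with the bass G, this spells G minor in root position.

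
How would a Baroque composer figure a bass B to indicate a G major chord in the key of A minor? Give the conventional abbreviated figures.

6

B is the third of G major, so the chord is in first inversion.
A triad in first inversion is figured 6/3, conventionally abbreviated 6.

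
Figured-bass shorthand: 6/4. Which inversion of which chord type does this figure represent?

Intervals of 6/4 above the bass form a triad; the bass is the fifth, so this is second inversion.

triad, second inversion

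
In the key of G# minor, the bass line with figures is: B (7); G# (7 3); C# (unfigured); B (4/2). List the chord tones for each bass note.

B (7/5/3): B, D#, F#, A#.
G# (7/5/3): G#, B, D#, F#.
C# (5/3): C#, E, G#.
B (6/4/2): B, C#, E, G#.

B, D#, F#, A# | G#, B, D#, F# | C#, E, G# | B, C#, E, G#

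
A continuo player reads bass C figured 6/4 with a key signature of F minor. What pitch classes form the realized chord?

A fourth above C in this key is F.
A sixth above C in this key is Ab.
Together with the bass C, this spells F minor in second inversion.

C, F, Ab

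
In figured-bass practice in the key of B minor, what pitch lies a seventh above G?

F#

Counting 6 letter steps above G lands on F; in B minor, that letter is F#.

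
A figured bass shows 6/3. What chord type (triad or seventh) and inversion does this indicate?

Intervals of 6/3 above the bass form a triad; the bass is the third, so this is first inversion.

triad, first inversion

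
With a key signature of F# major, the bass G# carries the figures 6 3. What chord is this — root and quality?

The figures 6 3 indicate a triad in first inversion.
In first inversion the root lies a sixth above the bass: a sixth above G# in F# major is E#.
The chord tones are G#, B, E#, giving E# diminished.

E# diminished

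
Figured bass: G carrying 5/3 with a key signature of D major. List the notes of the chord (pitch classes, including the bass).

A third above G in this key is B.
A fifth above G in this key is D.
Together with the bass G, this spells G major in root position.

G, B, D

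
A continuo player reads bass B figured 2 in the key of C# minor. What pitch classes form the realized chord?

The written figures 2 are shorthand for 6/4/2: the 6/4 are implied.
A second above B in this key is C#.
A fourth above B in this key is E.
A sixth above B in this key is G#.
Together with the bass B, this spells C# minor seventh in third inversion.

B, C#, E, G#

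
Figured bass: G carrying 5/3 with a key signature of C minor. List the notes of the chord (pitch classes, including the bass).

A third above G in this key is Bb.
A fifth above G in this key is D.
Together with the bass G, this spells G minor in root position.

G, Bb, D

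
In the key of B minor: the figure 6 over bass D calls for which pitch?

B

Counting 5 letter steps above D lands on B; in B minor, that letter is B.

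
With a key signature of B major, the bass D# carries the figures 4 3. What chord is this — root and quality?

G# minor seventh

The figures 4 3 indicate a seventh chord in second inversion.
In second inversion the root lies a fourth above the bass: a fourth above D# in B major is G#.
The chord tones are D#, F#, G#, B, giving G# minor seventh.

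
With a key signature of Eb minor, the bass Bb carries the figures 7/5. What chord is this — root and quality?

Bb minor seventh

The figures 7/5 indicate a seventh chord in root position.
In root position the bass is the root, so the root is Bb.
The chord tones are Bb, Db, F, Ab, giving Bb minor seventh.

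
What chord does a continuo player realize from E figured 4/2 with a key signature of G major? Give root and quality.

F# half-diminished seventh

The figures 4/2 indicate a seventh chord in third inversion.
In third inversion the root lies a second above the bass: a second above E in G major is F#.
The chord tones are E, F#, A, C, giving F# half-diminished seventh.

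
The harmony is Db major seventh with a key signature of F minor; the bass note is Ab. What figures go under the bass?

4/3

Ab is the fifth of Db major seventh, so the chord is in second inversion.
A seventh chord in second inversion is figured 6/4/3, conventionally abbreviated 4/3.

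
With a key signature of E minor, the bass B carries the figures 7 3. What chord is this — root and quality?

The figures 7 3 indicate a seventh chord in root position.
In root position the bass is the root, so the root is B.
The chord tones are B, D, F#, A, giving B minor seventh.

B minor seventh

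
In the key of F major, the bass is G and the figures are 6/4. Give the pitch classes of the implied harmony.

G, C, E

A fourth above G in this key is C.
A sixth above G in this key is E.
Together with the bass G, this spells C major in second inversion.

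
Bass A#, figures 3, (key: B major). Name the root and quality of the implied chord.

A# diminished

The figures 3 indicate a triad in root position.
In root position the bass is the root, so the root is A#.
The chord tones are A#, C#, E, giving A# diminished.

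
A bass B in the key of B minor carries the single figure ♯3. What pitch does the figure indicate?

Counting 2 letter steps above B lands on D; in B minor, that letter is D.
The #3 figure raises it a semitone, giving D#.

D#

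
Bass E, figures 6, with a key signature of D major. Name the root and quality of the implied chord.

C# diminished

The figures 6 indicate a triad in first inversion.
In first inversion the root lies a sixth above the bass: a sixth above E in D major is C#.
The chord tones are E, G, C#, giving C# diminished.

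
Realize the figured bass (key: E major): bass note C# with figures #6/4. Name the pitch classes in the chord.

A fourth above C# in this key is F#.
A sixth above C# in this key is A, raised to A# by the sharp.
Together with the bass C#, this spells F# major in second inversion.

C#, F#, A#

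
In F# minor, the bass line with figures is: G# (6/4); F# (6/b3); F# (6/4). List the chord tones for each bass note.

G# (6/4): G#, C#, E.
F# (6/b3): F#, Ab, D.
F# (6/4): F#, B, D.

G#, C#, E | F#, Ab, D | F#, B, D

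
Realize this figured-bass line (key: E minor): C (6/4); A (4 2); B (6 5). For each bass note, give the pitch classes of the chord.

C (6/4): C, F#, A.
A (6/4/2): A, B, D, F#.
B (6/5/3): B, D, F#, G.

C, F#, A | A, B, D, F# | B, D, F#, G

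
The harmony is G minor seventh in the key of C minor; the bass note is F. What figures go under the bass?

F is the seventh of G minor seventh, so the chord is in third inversion.
A seventh chord in third inversion is figured 6/4/2, conventionally abbreviated 4/2.

4/2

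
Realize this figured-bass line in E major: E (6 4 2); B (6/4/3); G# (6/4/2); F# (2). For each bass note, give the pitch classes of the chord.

E (6/4/2): E, F#, A, C#.
B (6/4/3): B, D#, E, G#.
G# (6/4/2): G#, A, C#, E.
F# (6/4/2): F#, G#, B, D#.

E, F#, A, C# | B, D#, E, G# | G#, A, C#, E | F#, G#, B, D#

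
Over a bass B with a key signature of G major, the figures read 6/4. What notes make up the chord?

A fourth above B in this key is E.
A sixth above B in this key is G.
Together with the bass B, this spells E minor in second inversion.

B, E, G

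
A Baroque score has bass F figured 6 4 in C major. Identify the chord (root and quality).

B diminished

The figures 6 4 indicate a triad in second inversion.
In second inversion the root lies a fourth above the bass: a fourth above F in C major is B.
The chord tones are F, B, D, giving B diminished.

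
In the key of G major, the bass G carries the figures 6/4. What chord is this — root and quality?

The figures 6/4 indicate a triad in second inversion.
In second inversion the root lies a fourth above the bass: a fourth above G in G major is C.
The chord tones are G, C, E, giving C major.

C major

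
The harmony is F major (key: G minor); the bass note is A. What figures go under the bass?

6

A is the third of F major, so the chord is in first inversion.
A triad in first inversion is figured 6/3, conventionally abbreviated 6.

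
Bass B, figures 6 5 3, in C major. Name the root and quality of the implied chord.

G dominant seventh

The figures 6 5 3 indicate a seventh chord in first inversion.
In first inversion the root lies a sixth above the bass: a sixth above B in C major is G.
The chord tones are B, D, F, G, giving G dominant seventh.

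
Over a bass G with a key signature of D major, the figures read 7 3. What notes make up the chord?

The written figures 7 3 are shorthand for 7/5/3: the 5 is implied.
A third above G in this key is B.
A fifth above G in this key is D.
A seventh above G in this key is F#.
Together with the bass G, this spells G major seventh in root position.

G, B, D, F#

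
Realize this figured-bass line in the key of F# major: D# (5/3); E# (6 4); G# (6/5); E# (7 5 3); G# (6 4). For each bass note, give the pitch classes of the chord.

D#, F#, A# | E#, A#, C# | G#, B, D#, E# | E#, G#, B, D# | G#, C#, E#

D# (5/3): D#, F#, A#.
E# (6/4): E#, A#, C#.
G# (6/5/3): G#, B, D#, E#.
E# (7/5/3): E#, G#, B, D#.
G# (6/4): G#, C#, E#.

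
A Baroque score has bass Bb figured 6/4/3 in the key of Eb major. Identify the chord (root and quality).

Eb major seventh

The figures 6/4/3 indicate a seventh chord in second inversion.
In second inversion the root lies a fourth above the bass: a fourth above Bb in Eb major is Eb.
The chord tones are Bb, D, Eb, G, giving Eb major seventh.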